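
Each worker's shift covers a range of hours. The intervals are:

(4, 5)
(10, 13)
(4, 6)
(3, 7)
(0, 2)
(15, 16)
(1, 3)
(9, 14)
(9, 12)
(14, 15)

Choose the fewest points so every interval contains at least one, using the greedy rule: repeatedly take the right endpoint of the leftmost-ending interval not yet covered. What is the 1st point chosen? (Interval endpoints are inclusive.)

2

Sorted: [0,2] [1,3] [4,5] [4,6] [3,7] [9,12] [10,13] [9,14] [14,15] [15,16]
{[0,2],[1,3]} hit by 2; {[4,5],[4,6],[3,7]} hit by 5; {[9,12],[10,13],[9,14]} hit by 12; {[14,15],[15,16]} hit by 15.
Points: 2, 5, 12, 15 (4 total).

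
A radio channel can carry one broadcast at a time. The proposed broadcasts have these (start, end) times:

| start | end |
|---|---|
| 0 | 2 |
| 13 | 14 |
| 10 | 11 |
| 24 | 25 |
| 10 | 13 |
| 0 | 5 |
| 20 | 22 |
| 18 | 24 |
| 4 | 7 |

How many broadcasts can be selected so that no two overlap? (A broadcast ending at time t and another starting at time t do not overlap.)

6

By end time: (0,2), (0,5), (4,7), (10,11), (10,13), (13,14), (20,22), (18,24), (24,25).
Pick (0,2); next start ≥ 2 → (4,7); next start ≥ 7 → (10,11); next start ≥ 11 → (13,14); next start ≥ 14 → (20,22); next start ≥ 22 → (24,25).
Selected 6 broadcasts.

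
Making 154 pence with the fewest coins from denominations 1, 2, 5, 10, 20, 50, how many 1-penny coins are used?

154 − 3×50→4 − 2×2→0
Count of 1: 0

0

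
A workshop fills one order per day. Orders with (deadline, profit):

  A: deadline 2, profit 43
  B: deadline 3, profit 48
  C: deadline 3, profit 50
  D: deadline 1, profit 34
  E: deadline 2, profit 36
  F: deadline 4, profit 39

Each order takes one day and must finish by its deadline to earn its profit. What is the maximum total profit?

180

Sort by profit descending; place each in the latest free slot ≤ its deadline.
Profit order: C=50 B=48 A=43 F=39 E=36 D=34
Assign: C→slot 3, B→slot 2, A→slot 1, F→slot 4, E skipped, D skipped.
Slots: [1:A] [2:B] [3:C] [4:F]
Profit = 43 + 48 + 50 + 39 = 180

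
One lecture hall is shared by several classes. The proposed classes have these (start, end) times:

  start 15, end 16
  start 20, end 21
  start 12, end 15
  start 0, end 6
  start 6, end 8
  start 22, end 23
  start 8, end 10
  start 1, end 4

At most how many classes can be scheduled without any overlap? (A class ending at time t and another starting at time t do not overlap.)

Greedy by earliest finish: after sorting by end time, pick each interval compatible with the last pick.
By end time: (1,4), (0,6), (6,8), (8,10), (12,15), (15,16), (20,21), (22,23).
Pick (1,4); next start ≥ 4 → (6,8); next start ≥ 8 → (8,10); next start ≥ 10 → (12,15); next start ≥ 15 → (15,16); next start ≥ 16 → (20,21); next start ≥ 21 → (22,23).
Selected 7 classes.

7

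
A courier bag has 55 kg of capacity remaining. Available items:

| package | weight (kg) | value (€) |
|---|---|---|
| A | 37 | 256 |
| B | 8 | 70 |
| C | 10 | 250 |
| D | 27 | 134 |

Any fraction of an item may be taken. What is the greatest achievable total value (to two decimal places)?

576.00

Greedy by value/weight ratio, highest first.
Order: C (250/10=25.00) > B (70/8=8.75) > A (256/37=6.92) > D (134/27=4.96)
Fill: take C (10 @ 250) → take B (8 @ 70) → take A (37 @ 256); 55/55 used.
Total value = 576.00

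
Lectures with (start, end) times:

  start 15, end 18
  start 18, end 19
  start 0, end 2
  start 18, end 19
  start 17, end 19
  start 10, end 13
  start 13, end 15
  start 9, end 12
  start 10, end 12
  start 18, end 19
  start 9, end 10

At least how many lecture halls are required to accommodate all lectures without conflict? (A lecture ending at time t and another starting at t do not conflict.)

starts: [0, 9, 9, 10, 10, 13, 15, 17, 18, 18, 18]
ends:   [2, 10, 12, 12, 13, 15, 18, 19, 19, 19, 19]
s0→1 e2→0 s9→1 s9→2 e10→1 s10→2 s10→3 e12→2 e12→1 e13→0 s13→1 e15→0 s15→1 s17→2 e18→1 s18→2 s18→3 s18→4  — peak 4.

4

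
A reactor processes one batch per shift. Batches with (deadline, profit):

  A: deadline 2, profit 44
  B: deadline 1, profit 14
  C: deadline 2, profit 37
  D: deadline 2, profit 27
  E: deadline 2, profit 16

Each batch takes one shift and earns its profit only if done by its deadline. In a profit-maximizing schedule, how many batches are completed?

Sort by profit descending; place each in the latest free slot ≤ its deadline.
Profit order: A=44 C=37 D=27 E=16 B=14
Assign: A→slot 2, C→slot 1, D skipped, E skipped, B skipped.
Slots: [1:C] [2:A]
2 of 5 scheduled.

2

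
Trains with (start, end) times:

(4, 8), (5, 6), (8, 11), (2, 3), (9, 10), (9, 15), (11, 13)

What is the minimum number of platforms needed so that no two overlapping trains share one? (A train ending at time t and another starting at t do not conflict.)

Count concurrent intervals with a sweep; the peak is the room count.
Events (time:±→running): 2:+→1 3:-→0 4:+→1 5:+→2 6:-→1 8:-→0 8:+→1 9:+→2 9:+→3 … peak 3.

3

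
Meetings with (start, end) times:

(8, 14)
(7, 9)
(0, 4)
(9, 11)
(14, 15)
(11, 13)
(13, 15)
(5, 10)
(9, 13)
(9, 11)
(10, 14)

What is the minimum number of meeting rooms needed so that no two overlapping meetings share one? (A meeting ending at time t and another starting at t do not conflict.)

The answer is the maximum number of intervals overlapping at any instant.
starts: [0, 5, 7, 8, 9, 9, 9, 10, 11, 13, 14]
ends:   [4, 9, 10, 11, 11, 13, 13, 14, 14, 15, 15]
s0→1 e4→0 s5→1 s7→2 s8→3 e9→2 s9→3 s9→4 s9→5  — peak 5.

5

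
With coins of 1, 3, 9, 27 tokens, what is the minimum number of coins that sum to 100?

Greedy: take as many of the largest coin as possible, then repeat with the remainder.
100 − 3×27→19 − 2×9→1 − 1×1→0
Total coins = 3 + 2 + 1 = 6

6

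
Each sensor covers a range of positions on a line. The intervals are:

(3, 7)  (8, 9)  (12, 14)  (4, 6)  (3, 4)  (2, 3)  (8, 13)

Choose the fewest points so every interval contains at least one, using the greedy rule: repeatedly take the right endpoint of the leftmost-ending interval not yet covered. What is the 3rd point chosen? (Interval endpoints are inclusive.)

By right end: [2,3]  [3,4]  [4,6]  [3,7]  [8,9]  [8,13]  [12,14]
[2,3] uncovered → point at 3; [4,6] uncovered → point at 6; [8,9] uncovered → point at 9; [12,14] uncovered → point at 14.
Points: 3, 6, 9, 14 (4 total).

9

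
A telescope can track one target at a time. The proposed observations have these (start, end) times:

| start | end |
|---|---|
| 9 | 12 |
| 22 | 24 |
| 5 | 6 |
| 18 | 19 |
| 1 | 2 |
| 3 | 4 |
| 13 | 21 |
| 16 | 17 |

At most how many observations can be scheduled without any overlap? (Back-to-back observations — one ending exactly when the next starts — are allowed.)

By end time: (1,2), (3,4), (5,6), (9,12), (16,17), (18,19), (13,21), (22,24).
Pick (1,2); next start ≥ 2 → (3,4); next start ≥ 4 → (5,6); next start ≥ 6 → (9,12); next start ≥ 12 → (16,17); next start ≥ 17 → (18,19); next start ≥ 19 → (22,24).
Selected 7 observations.

7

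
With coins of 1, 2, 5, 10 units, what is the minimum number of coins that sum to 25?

3

Greedy: take as many of the largest coin as possible, then repeat with the remainder.
25 = 2×10 + 1×5
Total coins = 2 + 1 = 3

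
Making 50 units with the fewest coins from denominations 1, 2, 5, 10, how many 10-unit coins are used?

5

Use the largest denomination that fits, subtract, and repeat.
50 − 5×10→0
Count of 10: 5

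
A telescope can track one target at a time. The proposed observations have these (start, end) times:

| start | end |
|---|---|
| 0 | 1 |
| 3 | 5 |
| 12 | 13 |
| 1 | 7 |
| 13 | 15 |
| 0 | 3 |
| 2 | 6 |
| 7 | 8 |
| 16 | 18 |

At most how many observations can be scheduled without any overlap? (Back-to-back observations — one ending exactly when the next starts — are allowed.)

Order by finish time; keep every interval that doesn't clash with the previous kept one.
Sorted by end: (0,1)  (0,3)  (3,5)  (2,6)  (1,7)  (7,8)  (12,13)  (13,15)  (16,18)
take (0,1); skip (0,3); take (3,5); skip (2,6); skip (1,7); take (7,8); take (12,13); take (13,15); take (16,18).
Selected 6 observations.

6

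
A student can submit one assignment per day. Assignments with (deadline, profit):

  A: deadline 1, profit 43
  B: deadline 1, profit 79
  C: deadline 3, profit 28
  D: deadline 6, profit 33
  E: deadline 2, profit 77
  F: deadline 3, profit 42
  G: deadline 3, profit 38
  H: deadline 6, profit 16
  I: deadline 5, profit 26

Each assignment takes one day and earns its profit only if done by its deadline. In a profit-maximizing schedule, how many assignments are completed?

6

Take jobs in profit order; each goes to the latest open slot no later than its deadline.
By profit: B(d1,79), E(d2,77), A(d1,43), F(d3,42), G(d3,38), D(d6,33), C(d3,28), I(d5,26), H(d6,16)
B→slot 1; E→slot 2; A skipped; F→slot 3; G skipped; D→slot 6; C skipped; I→slot 5; H→slot 4.
6 of 9 scheduled.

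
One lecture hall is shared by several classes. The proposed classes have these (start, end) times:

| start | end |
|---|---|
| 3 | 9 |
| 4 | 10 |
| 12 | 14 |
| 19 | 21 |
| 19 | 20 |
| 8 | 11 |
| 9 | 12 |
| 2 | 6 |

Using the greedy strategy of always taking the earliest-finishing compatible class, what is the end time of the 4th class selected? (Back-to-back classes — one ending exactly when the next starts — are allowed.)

By end time: (2,6), (3,9), (4,10), (8,11), (9,12), (12,14), (19,20), (19,21).
Pick (2,6); next start ≥ 6 → (8,11); next start ≥ 11 → (12,14); next start ≥ 14 → (19,20).
Selected: (2,6) (8,11) (12,14) (19,20)

20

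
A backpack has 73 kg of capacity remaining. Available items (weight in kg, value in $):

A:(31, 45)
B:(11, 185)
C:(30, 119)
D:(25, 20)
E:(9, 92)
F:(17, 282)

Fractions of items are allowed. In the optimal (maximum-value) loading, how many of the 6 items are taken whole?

Greedy by value/weight ratio, highest first.
Ratios (sorted): B 16.82, F 16.59, E 10.22, C 3.97, A 1.45, D 0.80
take B (11 @ 185); take F (17 @ 282); take E (9 @ 92); take C (30 @ 119); take 6/31 of A → 8.71. Capacity used 73/73.
4 item(s) taken whole; one partial (take 6/31 of A).

4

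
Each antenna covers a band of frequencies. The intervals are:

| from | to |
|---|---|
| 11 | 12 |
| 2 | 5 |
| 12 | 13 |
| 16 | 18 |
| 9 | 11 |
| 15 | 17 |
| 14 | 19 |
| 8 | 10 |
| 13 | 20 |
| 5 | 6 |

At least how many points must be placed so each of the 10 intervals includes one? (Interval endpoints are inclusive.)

4

Process intervals by earliest right end; each time one isn't hit yet, stab at its right endpoint.
Sorted: [2,5] [5,6] [8,10] [9,11] [11,12] [12,13] [15,17] [16,18] [14,19] [13,20]
{[2,5],[5,6]} hit by 5; {[8,10],[9,11]} hit by 10; {[11,12],[12,13]} hit by 12; {[15,17],[16,18],[14,19],[13,20]} hit by 17.
Points: 5, 10, 12, 17 (4 total).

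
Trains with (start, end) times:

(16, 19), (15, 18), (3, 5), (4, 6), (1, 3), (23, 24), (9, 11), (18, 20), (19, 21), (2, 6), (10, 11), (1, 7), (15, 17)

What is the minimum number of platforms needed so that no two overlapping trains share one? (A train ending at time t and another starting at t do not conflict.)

4

starts: [1, 1, 2, 3, 4, 9, 10, 15, 15, 16, 18, 19, 23]
ends:   [3, 5, 6, 6, 7, 11, 11, 17, 18, 19, 20, 21, 24]
s1→1 s1→2 s2→3 e3→2 s3→3 s4→4  — peak 4.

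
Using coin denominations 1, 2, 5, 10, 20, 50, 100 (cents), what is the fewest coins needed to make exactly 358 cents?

Use the largest denomination that fits, subtract, and repeat.
358 − 3×100→58 − 1×50→8 − 1×5→3 − 1×2→1 − 1×1→0
Total coins = 3 + 1 + 1 + 1 + 1 = 7

7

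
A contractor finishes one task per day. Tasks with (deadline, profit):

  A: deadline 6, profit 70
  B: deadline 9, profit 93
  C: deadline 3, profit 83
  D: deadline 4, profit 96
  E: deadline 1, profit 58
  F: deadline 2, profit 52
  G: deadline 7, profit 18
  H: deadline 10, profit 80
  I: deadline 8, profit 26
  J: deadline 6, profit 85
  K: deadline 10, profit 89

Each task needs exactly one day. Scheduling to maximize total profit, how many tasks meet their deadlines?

10

Profit order: D=96 B=93 K=89 J=85 C=83 H=80 A=70 E=58 F=52 I=26 G=18
Assign: D→slot 4, B→slot 9, K→slot 10, J→slot 6, C→slot 3, H→slot 8, A→slot 5, E→slot 1, F→slot 2, I→slot 7, G skipped.
Slots: [1:E] [2:F] [3:C] [4:D] [5:A] [6:J] [7:I] [8:H] [9:B] [10:K]
10 of 11 scheduled.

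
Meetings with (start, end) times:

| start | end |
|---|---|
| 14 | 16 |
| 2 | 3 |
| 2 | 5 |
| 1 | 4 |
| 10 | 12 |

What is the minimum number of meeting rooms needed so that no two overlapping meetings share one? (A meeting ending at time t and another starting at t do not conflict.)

starts: [1, 2, 2, 10, 14]
ends:   [3, 4, 5, 12, 16]
s1→1 s2→2 s2→3  — peak 3.

3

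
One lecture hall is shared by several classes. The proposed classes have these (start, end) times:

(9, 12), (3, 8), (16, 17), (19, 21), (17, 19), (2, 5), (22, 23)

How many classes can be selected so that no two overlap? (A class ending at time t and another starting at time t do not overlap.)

By end time: (2,5), (3,8), (9,12), (16,17), (17,19), (19,21), (22,23).
Pick (2,5); next start ≥ 5 → (9,12); next start ≥ 12 → (16,17); next start ≥ 17 → (17,19); next start ≥ 19 → (19,21); next start ≥ 21 → (22,23).
Selected 6 classes.

6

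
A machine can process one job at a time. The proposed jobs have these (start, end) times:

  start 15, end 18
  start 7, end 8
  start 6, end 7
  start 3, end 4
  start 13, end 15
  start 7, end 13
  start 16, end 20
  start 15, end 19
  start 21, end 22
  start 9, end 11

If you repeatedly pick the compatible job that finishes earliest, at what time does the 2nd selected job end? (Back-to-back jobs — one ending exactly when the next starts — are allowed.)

7

Sorted by end: (3,4)  (6,7)  (7,8)  (9,11)  (7,13)  (13,15)  (15,18)  (15,19)  (16,20)  (21,22)
take (3,4); take (6,7); take (7,8); take (9,11); take (13,15); take (15,18); skip (15,19); take (21,22).
Selected: (3,4) (6,7) (7,8) (9,11) (13,15) (15,18) (21,22)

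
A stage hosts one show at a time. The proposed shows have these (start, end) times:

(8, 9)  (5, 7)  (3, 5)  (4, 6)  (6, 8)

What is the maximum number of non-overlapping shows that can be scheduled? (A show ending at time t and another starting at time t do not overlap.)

3

By end time: (3,5), (4,6), (5,7), (6,8), (8,9).
Pick (3,5); next start ≥ 5 → (5,7); next start ≥ 7 → (8,9).
Selected 3 shows.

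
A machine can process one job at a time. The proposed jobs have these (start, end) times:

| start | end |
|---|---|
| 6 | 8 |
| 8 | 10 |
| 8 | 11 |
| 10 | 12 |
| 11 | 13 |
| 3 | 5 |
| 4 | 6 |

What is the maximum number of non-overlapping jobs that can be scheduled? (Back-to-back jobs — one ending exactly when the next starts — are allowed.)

Sorted by end: (3,5)  (4,6)  (6,8)  (8,10)  (8,11)  (10,12)  (11,13)
take (3,5); skip (4,6); take (6,8); take (8,10); skip (8,11); take (10,12); skip (11,13).
Selected 4 jobs.

4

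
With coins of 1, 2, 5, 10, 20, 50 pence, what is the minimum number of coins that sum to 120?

3

Greedy: take as many of the largest coin as possible, then repeat with the remainder.
120 − 2×50→20 − 1×20→0
Total coins = 2 + 1 = 3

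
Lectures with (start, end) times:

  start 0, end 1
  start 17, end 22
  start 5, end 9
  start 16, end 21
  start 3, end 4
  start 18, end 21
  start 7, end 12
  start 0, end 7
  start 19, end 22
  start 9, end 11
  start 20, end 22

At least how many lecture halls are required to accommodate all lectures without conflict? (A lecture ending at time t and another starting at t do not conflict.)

Count concurrent intervals with a sweep; the peak is the room count.
Events (time:±→running): 0:+→1 0:+→2 1:-→1 3:+→2 4:-→1 5:+→2 7:-→1 7:+→2 9:-→1 9:+→2 11:-→1 12:-→0 16:+→1 17:+→2 18:+→3 19:+→4 20:+→5 … peak 5.

5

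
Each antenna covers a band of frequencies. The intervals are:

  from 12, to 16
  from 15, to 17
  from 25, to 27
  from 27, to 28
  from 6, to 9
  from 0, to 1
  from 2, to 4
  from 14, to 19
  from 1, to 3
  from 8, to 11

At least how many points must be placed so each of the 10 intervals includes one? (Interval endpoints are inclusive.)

By right end: [0,1]  [1,3]  [2,4]  [6,9]  [8,11]  [12,16]  [15,17]  [14,19]  [25,27]  [27,28]
[0,1] uncovered → point at 1; [2,4] uncovered → point at 4; [6,9] uncovered → point at 9; [12,16] uncovered → point at 16; [25,27] uncovered → point at 27.
Points: 1, 4, 9, 16, 27 (5 total).

5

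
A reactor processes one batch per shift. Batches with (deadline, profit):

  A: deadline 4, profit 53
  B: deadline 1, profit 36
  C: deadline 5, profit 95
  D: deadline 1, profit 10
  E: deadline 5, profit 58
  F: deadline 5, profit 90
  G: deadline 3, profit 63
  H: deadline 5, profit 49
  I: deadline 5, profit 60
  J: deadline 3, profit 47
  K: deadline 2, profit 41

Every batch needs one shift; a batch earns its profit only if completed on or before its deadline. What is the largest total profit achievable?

Take jobs in profit order; each goes to the latest open slot no later than its deadline.
Profit order: C=95 F=90 G=63 I=60 E=58 A=53 H=49 J=47 K=41 B=36 D=10
Assign: C→slot 5, F→slot 4, G→slot 3, I→slot 2, E→slot 1, A skipped, H skipped, J skipped, K skipped, B skipped, D skipped.
Slots: [1:E] [2:I] [3:G] [4:F] [5:C]
Profit = 58 + 60 + 63 + 90 + 95 = 366

366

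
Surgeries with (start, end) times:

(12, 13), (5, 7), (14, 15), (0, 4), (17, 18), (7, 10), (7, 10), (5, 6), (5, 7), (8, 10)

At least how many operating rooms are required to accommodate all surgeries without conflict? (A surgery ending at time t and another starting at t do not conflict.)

The answer is the maximum number of intervals overlapping at any instant.
starts: [0, 5, 5, 5, 7, 7, 8, 12, 14, 17]
ends:   [4, 6, 7, 7, 10, 10, 10, 13, 15, 18]
s0→1 e4→0 s5→1 s5→2 s5→3  — peak 3.

3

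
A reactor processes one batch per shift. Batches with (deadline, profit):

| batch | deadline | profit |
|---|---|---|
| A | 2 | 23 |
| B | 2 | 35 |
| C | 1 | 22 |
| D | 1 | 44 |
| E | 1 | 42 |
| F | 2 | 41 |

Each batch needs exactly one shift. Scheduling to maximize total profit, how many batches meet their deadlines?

2

Take jobs in profit order; each goes to the latest open slot no later than its deadline.
Profit order: D=44 E=42 F=41 B=35 A=23 C=22
Assign: D→slot 1, E skipped, F→slot 2, B skipped, A skipped, C skipped.
Slots: [1:D] [2:F]
2 of 6 scheduled.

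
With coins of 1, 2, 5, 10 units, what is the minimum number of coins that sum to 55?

6

55 = 5×10 + 1×5
Total coins = 5 + 1 = 6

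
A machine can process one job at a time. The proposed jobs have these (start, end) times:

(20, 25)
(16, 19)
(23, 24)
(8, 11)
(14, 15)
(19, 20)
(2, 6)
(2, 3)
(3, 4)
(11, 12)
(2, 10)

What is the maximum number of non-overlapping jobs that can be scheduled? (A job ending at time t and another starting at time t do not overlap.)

8

By end time: (2,3), (3,4), (2,6), (2,10), (8,11), (11,12), (14,15), (16,19), (19,20), (23,24), (20,25).
Pick (2,3); next start ≥ 3 → (3,4); next start ≥ 4 → (8,11); next start ≥ 11 → (11,12); next start ≥ 12 → (14,15); next start ≥ 15 → (16,19); next start ≥ 19 → (19,20); next start ≥ 20 → (23,24).
Selected 8 jobs.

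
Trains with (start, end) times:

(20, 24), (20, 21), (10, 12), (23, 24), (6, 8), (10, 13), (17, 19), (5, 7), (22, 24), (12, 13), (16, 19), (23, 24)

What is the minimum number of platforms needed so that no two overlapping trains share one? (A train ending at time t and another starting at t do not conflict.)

Events (time:±→running): 5:+→1 6:+→2 7:-→1 8:-→0 10:+→1 10:+→2 12:-→1 12:+→2 13:-→1 13:-→0 16:+→1 17:+→2 19:-→1 19:-→0 20:+→1 20:+→2 21:-→1 22:+→2 23:+→3 23:+→4 … peak 4.

4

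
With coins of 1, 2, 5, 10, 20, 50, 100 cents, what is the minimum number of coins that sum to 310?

4

Greedy: take as many of the largest coin as possible, then repeat with the remainder.
310 − 3×100→10 − 1×10→0
Total coins = 3 + 1 = 4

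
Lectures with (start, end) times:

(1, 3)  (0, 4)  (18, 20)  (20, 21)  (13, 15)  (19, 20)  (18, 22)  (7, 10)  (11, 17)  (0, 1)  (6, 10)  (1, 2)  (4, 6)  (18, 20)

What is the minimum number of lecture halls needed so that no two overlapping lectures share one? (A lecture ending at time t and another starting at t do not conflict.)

4

The answer is the maximum number of intervals overlapping at any instant.
Events (time:±→running): 0:+→1 0:+→2 1:-→1 1:+→2 1:+→3 2:-→2 3:-→1 4:-→0 4:+→1 6:-→0 6:+→1 7:+→2 10:-→1 10:-→0 11:+→1 13:+→2 15:-→1 17:-→0 18:+→1 18:+→2 18:+→3 19:+→4 … peak 4.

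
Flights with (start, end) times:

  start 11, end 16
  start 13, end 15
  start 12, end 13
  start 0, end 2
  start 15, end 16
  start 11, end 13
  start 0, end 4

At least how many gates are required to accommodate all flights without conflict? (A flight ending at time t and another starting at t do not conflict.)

3

Count concurrent intervals with a sweep; the peak is the room count.
starts: [0, 0, 11, 11, 12, 13, 15]
ends:   [2, 4, 13, 13, 15, 16, 16]
s0→1 s0→2 e2→1 e4→0 s11→1 s11→2 s12→3  — peak 3.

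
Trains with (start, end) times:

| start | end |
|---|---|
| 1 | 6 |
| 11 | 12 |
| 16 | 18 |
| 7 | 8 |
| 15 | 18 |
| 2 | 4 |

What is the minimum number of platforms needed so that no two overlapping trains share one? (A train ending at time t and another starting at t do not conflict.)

starts: [1, 2, 7, 11, 15, 16]
ends:   [4, 6, 8, 12, 18, 18]
s1→1 s2→2  — peak 2.

2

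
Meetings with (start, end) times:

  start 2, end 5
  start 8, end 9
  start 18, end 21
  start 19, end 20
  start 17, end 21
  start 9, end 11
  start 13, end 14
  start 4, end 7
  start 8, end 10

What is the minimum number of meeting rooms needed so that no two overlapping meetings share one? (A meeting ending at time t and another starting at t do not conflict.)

3

Events (time:±→running): 2:+→1 4:+→2 5:-→1 7:-→0 8:+→1 8:+→2 9:-→1 9:+→2 10:-→1 11:-→0 13:+→1 14:-→0 17:+→1 18:+→2 19:+→3 … peak 3.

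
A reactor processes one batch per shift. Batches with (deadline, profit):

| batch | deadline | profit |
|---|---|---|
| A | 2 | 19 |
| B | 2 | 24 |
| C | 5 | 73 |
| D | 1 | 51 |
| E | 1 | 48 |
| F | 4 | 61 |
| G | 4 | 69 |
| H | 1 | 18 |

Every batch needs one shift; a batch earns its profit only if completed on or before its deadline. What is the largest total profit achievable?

By profit: C(d5,73), G(d4,69), F(d4,61), D(d1,51), E(d1,48), B(d2,24), A(d2,19), H(d1,18)
C→slot 5; G→slot 4; F→slot 3; D→slot 1; E skipped; B→slot 2; A skipped; H skipped.
Profit = 51 + 24 + 61 + 69 + 73 = 278

278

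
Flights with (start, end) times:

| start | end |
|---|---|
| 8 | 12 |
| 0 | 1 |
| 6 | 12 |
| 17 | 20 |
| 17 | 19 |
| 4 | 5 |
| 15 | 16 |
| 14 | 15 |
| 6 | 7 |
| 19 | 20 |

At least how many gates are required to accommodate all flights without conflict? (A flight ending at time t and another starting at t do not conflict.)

2

The answer is the maximum number of intervals overlapping at any instant.
Events (time:±→running): 0:+→1 1:-→0 4:+→1 5:-→0 6:+→1 6:+→2 … peak 2.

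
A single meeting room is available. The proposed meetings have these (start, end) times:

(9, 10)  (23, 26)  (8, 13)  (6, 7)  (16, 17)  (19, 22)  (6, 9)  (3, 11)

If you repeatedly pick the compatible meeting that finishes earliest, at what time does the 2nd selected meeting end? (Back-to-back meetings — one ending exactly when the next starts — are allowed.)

10

Sorted by end: (6,7)  (6,9)  (9,10)  (3,11)  (8,13)  (16,17)  (19,22)  (23,26)
take (6,7); take (9,10); take (16,17); take (19,22); take (23,26).
Selected: (6,7) (9,10) (16,17) (19,22) (23,26)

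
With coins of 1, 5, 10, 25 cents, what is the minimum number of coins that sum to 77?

5

Use the largest denomination that fits, subtract, and repeat.
77 − 3×25→2 − 2×1→0
Total coins = 3 + 2 = 5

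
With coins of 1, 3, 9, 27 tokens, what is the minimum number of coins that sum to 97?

7

Use the largest denomination that fits, subtract, and repeat.
97 = 3×27 + 1×9 + 2×3 + 1×1
Total coins = 3 + 1 + 2 + 1 = 7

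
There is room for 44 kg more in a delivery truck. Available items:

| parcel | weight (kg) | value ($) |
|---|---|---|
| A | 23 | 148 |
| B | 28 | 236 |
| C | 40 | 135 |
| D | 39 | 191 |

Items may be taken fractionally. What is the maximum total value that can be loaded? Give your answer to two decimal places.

338.96

Sort by value per unit weight and fill in that order.
Ratios (sorted): B 8.43, A 6.43, D 4.90, C 3.38
take B (28 @ 236); take 16/23 of A → 102.96. Capacity used 44/44.
Total value = 338.96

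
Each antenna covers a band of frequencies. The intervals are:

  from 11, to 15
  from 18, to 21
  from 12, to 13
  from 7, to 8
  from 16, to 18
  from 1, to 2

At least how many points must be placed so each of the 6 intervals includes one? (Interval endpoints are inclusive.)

4

Process intervals by earliest right end; each time one isn't hit yet, stab at its right endpoint.
By right end: [1,2]  [7,8]  [12,13]  [11,15]  [16,18]  [18,21]
[1,2] uncovered → point at 2; [7,8] uncovered → point at 8; [12,13] uncovered → point at 13; [16,18] uncovered → point at 18.
Points: 2, 8, 13, 18 (4 total).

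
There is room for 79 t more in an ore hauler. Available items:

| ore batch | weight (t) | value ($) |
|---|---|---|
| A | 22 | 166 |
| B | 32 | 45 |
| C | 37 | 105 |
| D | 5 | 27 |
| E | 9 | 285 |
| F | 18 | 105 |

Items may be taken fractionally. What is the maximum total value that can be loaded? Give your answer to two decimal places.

653.95

Order: E (285/9=31.67) > A (166/22=7.55) > F (105/18=5.83) > D (27/5=5.40) > C (105/37=2.84) > B (45/32=1.41)
Fill: take E (9 @ 285) → take A (22 @ 166) → take F (18 @ 105) → take D (5 @ 27) → take 25/37 of C → 70.95; 79/79 used.
Total value = 653.95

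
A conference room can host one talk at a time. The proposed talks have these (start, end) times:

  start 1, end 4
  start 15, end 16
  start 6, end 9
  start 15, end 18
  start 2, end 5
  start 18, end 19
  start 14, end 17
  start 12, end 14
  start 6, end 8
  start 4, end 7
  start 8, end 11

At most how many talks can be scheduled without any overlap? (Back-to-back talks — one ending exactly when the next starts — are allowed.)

6

Greedy by earliest finish: after sorting by end time, pick each interval compatible with the last pick.
By end time: (1,4), (2,5), (4,7), (6,8), (6,9), (8,11), (12,14), (15,16), (14,17), (15,18), (18,19).
Pick (1,4); next start ≥ 4 → (4,7); next start ≥ 7 → (8,11); next start ≥ 11 → (12,14); next start ≥ 14 → (15,16); next start ≥ 16 → (18,19).
Selected 6 talks.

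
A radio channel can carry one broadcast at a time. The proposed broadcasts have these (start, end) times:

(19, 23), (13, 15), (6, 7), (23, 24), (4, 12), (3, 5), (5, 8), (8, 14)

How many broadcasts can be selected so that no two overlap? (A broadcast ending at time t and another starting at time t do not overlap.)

5

Greedy by earliest finish: after sorting by end time, pick each interval compatible with the last pick.
By end time: (3,5), (6,7), (5,8), (4,12), (8,14), (13,15), (19,23), (23,24).
Pick (3,5); next start ≥ 5 → (6,7); next start ≥ 7 → (8,14); next start ≥ 14 → (19,23); next start ≥ 23 → (23,24).
Selected 5 broadcasts.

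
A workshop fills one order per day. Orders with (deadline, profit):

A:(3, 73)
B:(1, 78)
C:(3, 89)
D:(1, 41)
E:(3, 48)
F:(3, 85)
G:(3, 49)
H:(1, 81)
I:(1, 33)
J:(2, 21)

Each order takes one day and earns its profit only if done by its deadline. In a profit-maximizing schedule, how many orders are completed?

Sort by profit descending; place each in the latest free slot ≤ its deadline.
Profit order: C=89 F=85 H=81 B=78 A=73 G=49 E=48 D=41 I=33 J=21
Assign: C→slot 3, F→slot 2, H→slot 1, B skipped, A skipped, G skipped, E skipped, D skipped, I skipped, J skipped.
Slots: [1:H] [2:F] [3:C]
3 of 10 scheduled.

3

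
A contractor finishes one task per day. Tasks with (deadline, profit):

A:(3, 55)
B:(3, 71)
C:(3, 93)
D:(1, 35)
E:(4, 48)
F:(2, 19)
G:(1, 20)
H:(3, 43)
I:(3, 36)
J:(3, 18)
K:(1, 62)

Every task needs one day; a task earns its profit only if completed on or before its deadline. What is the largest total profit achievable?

Take jobs in profit order; each goes to the latest open slot no later than its deadline.
Profit order: C=93 B=71 K=62 A=55 E=48 H=43 I=36 D=35 G=20 F=19 J=18
Assign: C→slot 3, B→slot 2, K→slot 1, A skipped, E→slot 4, H skipped, I skipped, D skipped, G skipped, F skipped, J skipped.
Slots: [1:K] [2:B] [3:C] [4:E]
Profit = 62 + 71 + 93 + 48 = 274

274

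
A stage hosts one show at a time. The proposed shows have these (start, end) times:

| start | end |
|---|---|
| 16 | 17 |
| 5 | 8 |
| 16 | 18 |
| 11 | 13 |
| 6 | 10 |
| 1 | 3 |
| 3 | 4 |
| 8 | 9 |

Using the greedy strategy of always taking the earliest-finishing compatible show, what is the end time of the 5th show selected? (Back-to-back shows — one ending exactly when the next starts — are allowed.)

13

Order by finish time; keep every interval that doesn't clash with the previous kept one.
By end time: (1,3), (3,4), (5,8), (8,9), (6,10), (11,13), (16,17), (16,18).
Pick (1,3); next start ≥ 3 → (3,4); next start ≥ 4 → (5,8); next start ≥ 8 → (8,9); next start ≥ 9 → (11,13); next start ≥ 13 → (16,17).
Selected: (1,3) (3,4) (5,8) (8,9) (11,13) (16,17)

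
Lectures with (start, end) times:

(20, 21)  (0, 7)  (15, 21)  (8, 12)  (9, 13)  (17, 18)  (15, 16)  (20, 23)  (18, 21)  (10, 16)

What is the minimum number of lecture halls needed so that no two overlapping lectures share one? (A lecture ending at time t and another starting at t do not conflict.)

The answer is the maximum number of intervals overlapping at any instant.
starts: [0, 8, 9, 10, 15, 15, 17, 18, 20, 20]
ends:   [7, 12, 13, 16, 16, 18, 21, 21, 21, 23]
s0→1 e7→0 s8→1 s9→2 s10→3 e12→2 e13→1 s15→2 s15→3 e16→2 e16→1 s17→2 e18→1 s18→2 s20→3 s20→4  — peak 4.

4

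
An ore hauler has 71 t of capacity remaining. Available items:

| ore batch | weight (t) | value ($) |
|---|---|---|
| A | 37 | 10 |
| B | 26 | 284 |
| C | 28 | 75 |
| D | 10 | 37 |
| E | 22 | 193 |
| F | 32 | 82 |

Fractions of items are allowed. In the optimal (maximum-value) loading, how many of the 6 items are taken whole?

3

Greedy by value/weight ratio, highest first.
Ratios (sorted): B 10.92, E 8.77, D 3.70, C 2.68, F 2.56, A 0.27
take B (26 @ 284); take E (22 @ 193); take D (10 @ 37); take 13/28 of C → 34.82. Capacity used 71/71.
3 item(s) taken whole; one partial (take 13/28 of C).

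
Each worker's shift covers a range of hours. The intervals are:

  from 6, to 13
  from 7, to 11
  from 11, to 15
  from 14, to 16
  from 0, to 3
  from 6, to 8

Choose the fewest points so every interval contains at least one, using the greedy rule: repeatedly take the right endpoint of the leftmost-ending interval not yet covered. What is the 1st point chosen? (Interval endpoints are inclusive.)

Process intervals by earliest right end; each time one isn't hit yet, stab at its right endpoint.
Sorted: [0,3] [6,8] [7,11] [6,13] [11,15] [14,16]
{[0,3]} hit by 3; {[6,8],[7,11],[6,13]} hit by 8; {[11,15],[14,16]} hit by 15.
Points: 3, 8, 15 (3 total).

3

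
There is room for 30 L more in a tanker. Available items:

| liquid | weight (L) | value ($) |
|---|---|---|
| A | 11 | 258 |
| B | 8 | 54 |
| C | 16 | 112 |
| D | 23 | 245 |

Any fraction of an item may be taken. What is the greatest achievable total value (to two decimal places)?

Greedy by value/weight ratio, highest first.
Order: A (258/11=23.45) > D (245/23=10.65) > C (112/16=7.00) > B (54/8=6.75)
Fill: take A (11 @ 258) → take 19/23 of D → 202.39; 30/30 used.
Total value = 460.39

460.39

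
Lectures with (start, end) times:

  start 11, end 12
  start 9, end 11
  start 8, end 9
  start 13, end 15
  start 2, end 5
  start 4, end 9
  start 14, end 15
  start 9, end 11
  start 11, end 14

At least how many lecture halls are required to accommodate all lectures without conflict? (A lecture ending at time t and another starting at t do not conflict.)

starts: [2, 4, 8, 9, 9, 11, 11, 13, 14]
ends:   [5, 9, 9, 11, 11, 12, 14, 15, 15]
s2→1 s4→2  — peak 2.

2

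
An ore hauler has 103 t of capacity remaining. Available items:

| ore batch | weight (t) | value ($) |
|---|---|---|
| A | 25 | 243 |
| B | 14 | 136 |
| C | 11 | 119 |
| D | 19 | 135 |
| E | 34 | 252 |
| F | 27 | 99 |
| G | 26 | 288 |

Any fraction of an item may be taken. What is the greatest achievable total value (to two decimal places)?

Greedy by value/weight ratio, highest first.
Ratios (sorted): G 11.08, C 10.82, A 9.72, B 9.71, E 7.41, D 7.11, F 3.67
take G (26 @ 288); take C (11 @ 119); take A (25 @ 243); take B (14 @ 136); take 27/34 of E → 200.12. Capacity used 103/103.
Total value = 986.12

986.12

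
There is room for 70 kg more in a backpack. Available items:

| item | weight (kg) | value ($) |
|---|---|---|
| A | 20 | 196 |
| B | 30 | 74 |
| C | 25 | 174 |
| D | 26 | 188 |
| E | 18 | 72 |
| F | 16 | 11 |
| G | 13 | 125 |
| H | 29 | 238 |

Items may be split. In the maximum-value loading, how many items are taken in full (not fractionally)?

Sort by value per unit weight and fill in that order.
Order: A (196/20=9.80) > G (125/13=9.62) > H (238/29=8.21) > D (188/26=7.23) > C (174/25=6.96) > E (72/18=4.00) > B (74/30=2.47) > F (11/16=0.69)
Fill: take A (20 @ 196) → take G (13 @ 125) → take H (29 @ 238) → take 8/26 of D → 57.85; 70/70 used.
3 item(s) taken whole; one partial (take 8/26 of D).

3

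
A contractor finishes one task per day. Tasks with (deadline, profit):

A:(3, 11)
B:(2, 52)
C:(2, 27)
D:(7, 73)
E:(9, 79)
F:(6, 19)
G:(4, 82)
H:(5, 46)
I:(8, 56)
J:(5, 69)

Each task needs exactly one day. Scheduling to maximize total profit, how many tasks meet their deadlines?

Profit order: G=82 E=79 D=73 J=69 I=56 B=52 H=46 C=27 F=19 A=11
Assign: G→slot 4, E→slot 9, D→slot 7, J→slot 5, I→slot 8, B→slot 2, H→slot 3, C→slot 1, F→slot 6, A skipped.
Slots: [1:C] [2:B] [3:H] [4:G] [5:J] [6:F] [7:D] [8:I] [9:E]
9 of 10 scheduled.

9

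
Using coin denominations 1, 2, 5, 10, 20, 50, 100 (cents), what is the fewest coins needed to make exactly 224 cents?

5

224 = 2×100 + 1×20 + 2×2
Total coins = 2 + 1 + 2 = 5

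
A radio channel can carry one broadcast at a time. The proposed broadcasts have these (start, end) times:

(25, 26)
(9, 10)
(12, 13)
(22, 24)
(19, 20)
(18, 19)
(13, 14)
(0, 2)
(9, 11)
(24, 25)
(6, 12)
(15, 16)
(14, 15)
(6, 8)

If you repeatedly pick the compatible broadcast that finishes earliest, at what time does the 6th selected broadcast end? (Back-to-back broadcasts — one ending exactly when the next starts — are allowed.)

Order by finish time; keep every interval that doesn't clash with the previous kept one.
Sorted by end: (0,2)  (6,8)  (9,10)  (9,11)  (6,12)  (12,13)  (13,14)  (14,15)  (15,16)  (18,19)  (19,20)  (22,24)  (24,25)  (25,26)
take (0,2); take (6,8); take (9,10); take (12,13); take (13,14); take (14,15); take (15,16); take (18,19); take (19,20); take (22,24); take (24,25); take (25,26).
Selected: (0,2) (6,8) (9,10) (12,13) (13,14) (14,15) (15,16) (18,19) (19,20) (22,24) (24,25) (25,26)

15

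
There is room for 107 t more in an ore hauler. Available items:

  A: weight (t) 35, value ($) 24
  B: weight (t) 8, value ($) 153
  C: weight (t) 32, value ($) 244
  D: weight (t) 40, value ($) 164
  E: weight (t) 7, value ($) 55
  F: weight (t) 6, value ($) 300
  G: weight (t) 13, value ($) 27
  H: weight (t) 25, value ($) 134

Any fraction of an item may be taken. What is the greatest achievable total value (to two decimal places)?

Sort by value per unit weight and fill in that order.
Order: F (300/6=50.00) > B (153/8=19.12) > E (55/7=7.86) > C (244/32=7.62) > H (134/25=5.36) > D (164/40=4.10) > G (27/13=2.08) > A (24/35=0.69)
Fill: take F (6 @ 300) → take B (8 @ 153) → take E (7 @ 55) → take C (32 @ 244) → take H (25 @ 134) → take 29/40 of D → 118.90; 107/107 used.
Total value = 1004.90

1004.90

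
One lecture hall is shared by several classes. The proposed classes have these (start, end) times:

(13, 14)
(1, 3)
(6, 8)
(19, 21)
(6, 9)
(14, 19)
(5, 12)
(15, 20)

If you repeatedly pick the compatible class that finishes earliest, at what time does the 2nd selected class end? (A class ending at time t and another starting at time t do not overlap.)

8

Order by finish time; keep every interval that doesn't clash with the previous kept one.
By end time: (1,3), (6,8), (6,9), (5,12), (13,14), (14,19), (15,20), (19,21).
Pick (1,3); next start ≥ 3 → (6,8); next start ≥ 8 → (13,14); next start ≥ 14 → (14,19); next start ≥ 19 → (19,21).
Selected: (1,3) (6,8) (13,14) (14,19) (19,21)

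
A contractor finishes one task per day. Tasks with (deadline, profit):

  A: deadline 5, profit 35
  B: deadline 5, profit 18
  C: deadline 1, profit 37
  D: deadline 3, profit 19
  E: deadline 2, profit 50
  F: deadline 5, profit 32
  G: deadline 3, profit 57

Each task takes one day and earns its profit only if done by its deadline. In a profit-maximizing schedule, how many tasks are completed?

Profit order: G=57 E=50 C=37 A=35 F=32 D=19 B=18
Assign: G→slot 3, E→slot 2, C→slot 1, A→slot 5, F→slot 4, D skipped, B skipped.
Slots: [1:C] [2:E] [3:G] [4:F] [5:A]
5 of 7 scheduled.

5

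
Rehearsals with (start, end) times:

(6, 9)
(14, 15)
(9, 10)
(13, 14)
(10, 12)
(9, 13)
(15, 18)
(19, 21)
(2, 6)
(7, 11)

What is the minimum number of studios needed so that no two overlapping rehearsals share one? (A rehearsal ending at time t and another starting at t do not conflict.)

3

starts: [2, 6, 7, 9, 9, 10, 13, 14, 15, 19]
ends:   [6, 9, 10, 11, 12, 13, 14, 15, 18, 21]
s2→1 e6→0 s6→1 s7→2 e9→1 s9→2 s9→3  — peak 3.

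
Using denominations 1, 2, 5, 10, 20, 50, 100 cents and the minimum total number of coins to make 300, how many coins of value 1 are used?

0

300 − 3×100→0
Count of 1: 0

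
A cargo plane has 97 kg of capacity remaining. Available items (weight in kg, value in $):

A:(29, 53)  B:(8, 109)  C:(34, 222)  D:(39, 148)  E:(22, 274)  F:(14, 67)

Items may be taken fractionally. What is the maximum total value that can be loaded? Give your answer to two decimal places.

Greedy by value/weight ratio, highest first.
Order: B (109/8=13.62) > E (274/22=12.45) > C (222/34=6.53) > F (67/14=4.79) > D (148/39=3.79) > A (53/29=1.83)
Fill: take B (8 @ 109) → take E (22 @ 274) → take C (34 @ 222) → take F (14 @ 67) → take 19/39 of D → 72.10; 97/97 used.
Total value = 744.10

744.10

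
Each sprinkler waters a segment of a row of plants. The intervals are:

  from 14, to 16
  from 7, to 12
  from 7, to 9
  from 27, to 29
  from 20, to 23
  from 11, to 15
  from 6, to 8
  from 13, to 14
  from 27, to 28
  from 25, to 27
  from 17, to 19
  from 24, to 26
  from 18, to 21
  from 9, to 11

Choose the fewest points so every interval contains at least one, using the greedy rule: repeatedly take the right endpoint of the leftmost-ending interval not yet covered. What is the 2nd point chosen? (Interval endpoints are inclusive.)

Sort by right endpoint; whenever an interval is uncovered, place a point at its right end.
Sorted: [6,8] [7,9] [9,11] [7,12] [13,14] [11,15] [14,16] [17,19] [18,21] [20,23] [24,26] [25,27] [27,28] [27,29]
{[6,8],[7,9]} hit by 8; {[9,11],[7,12]} hit by 11; {[13,14],[11,15],[14,16]} hit by 14; {[17,19],[18,21]} hit by 19; {[20,23]} hit by 23; {[24,26],[25,27]} hit by 26; {[27,28],[27,29]} hit by 28.
Points: 8, 11, 14, 19, 23, 26, 28 (7 total).

11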